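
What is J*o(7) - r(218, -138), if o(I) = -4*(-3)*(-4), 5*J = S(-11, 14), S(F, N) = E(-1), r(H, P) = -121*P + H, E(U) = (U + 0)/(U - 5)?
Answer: -84588/5 ≈ -16918.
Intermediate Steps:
E(U) = U/(-5 + U)
r(H, P) = H - 121*P
S(F, N) = ⅙ (S(F, N) = -1/(-5 - 1) = -1/(-6) = -1*(-⅙) = ⅙)
J = 1/30 (J = (⅕)*(⅙) = 1/30 ≈ 0.033333)
o(I) = -48 (o(I) = 12*(-4) = -48)
J*o(7) - r(218, -138) = (1/30)*(-48) - (218 - 121*(-138)) = -8/5 - (218 + 16698) = -8/5 - 1*16916 = -8/5 - 16916 = -84588/5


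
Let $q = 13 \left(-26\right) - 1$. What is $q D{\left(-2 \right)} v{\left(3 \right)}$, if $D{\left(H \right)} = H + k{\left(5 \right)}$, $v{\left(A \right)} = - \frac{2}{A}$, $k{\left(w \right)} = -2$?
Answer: $-904$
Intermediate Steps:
$D{\left(H \right)} = -2 + H$ ($D{\left(H \right)} = H - 2 = -2 + H$)
$q = -339$ ($q = -338 - 1 = -339$)
$q D{\left(-2 \right)} v{\left(3 \right)} = - 339 \left(-2 - 2\right) \left(- \frac{2}{3}\right) = - 339 \left(- 4 \left(\left(-2\right) \frac{1}{3}\right)\right) = - 339 \left(\left(-4\right) \left(- \frac{2}{3}\right)\right) = \left(-339\right) \frac{8}{3} = -904$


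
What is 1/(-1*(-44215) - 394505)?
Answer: -1/350290 ≈ -2.8548e-6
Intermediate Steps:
1/(-1*(-44215) - 394505) = 1/(44215 - 394505) = 1/(-350290) = -1/350290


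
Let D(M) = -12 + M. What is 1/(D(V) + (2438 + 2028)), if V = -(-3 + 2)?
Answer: 1/4455 ≈ 0.00022447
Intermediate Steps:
V = 1 (V = -1*(-1) = 1)
1/(D(V) + (2438 + 2028)) = 1/((-12 + 1) + (2438 + 2028)) = 1/(-11 + 4466) = 1/4455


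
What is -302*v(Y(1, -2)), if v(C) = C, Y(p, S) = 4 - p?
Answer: -906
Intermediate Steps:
-302*v(Y(1, -2)) = -302*(4 - 1*1) = -302*(4 - 1) = -302*3 = -906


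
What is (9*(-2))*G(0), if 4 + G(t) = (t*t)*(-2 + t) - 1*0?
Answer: 72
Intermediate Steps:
G(t) = -4 + t²*(-2 + t) (G(t) = -4 + ((t*t)*(-2 + t) - 1*0) = -4 + (t²*(-2 + t) + 0) = -4 + t²*(-2 + t))
(9*(-2))*G(0) = (9*(-2))*(-4 + 0³ - 2*0²) = -18*(-4 + 0 - 2*0) = -18*(-4 + 0 + 0) = -18*(-4) = 72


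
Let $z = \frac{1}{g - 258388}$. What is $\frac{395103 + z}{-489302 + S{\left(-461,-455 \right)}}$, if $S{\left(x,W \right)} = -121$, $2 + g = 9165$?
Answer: $- \frac{8951776834}{11088767925} \approx -0.80728$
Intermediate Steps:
$g = 9163$ ($g = -2 + 9165 = 9163$)
$z = - \frac{1}{249225}$ ($z = \frac{1}{9163 - 258388} = \frac{1}{-249225} = - \frac{1}{249225} \approx -4.0124 \cdot 10^{-6}$)
$\frac{395103 + z}{-489302 + S{\left(-461,-455 \right)}} = \frac{395103 - \frac{1}{249225}}{-489302 - 121} = \frac{98469545174}{249225 \left(-489423\right)} = \frac{98469545174}{249225} \left(- \frac{1}{489423}\right) = - \frac{8951776834}{11088767925}$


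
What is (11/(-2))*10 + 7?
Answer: -48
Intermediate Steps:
(11/(-2))*10 + 7 = (11*(-½))*10 + 7 = -11/2*10 + 7 = -55 + 7 = -48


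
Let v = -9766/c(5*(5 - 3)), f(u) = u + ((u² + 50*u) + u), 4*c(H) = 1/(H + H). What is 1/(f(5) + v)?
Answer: -1/780995 ≈ -1.2804e-6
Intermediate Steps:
c(H) = 1/(8*H) (c(H) = 1/(4*(H + H)) = 1/(4*((2*H))) = (1/(2*H))/4 = 1/(8*H))
f(u) = u² + 52*u (f(u) = u + (u² + 51*u) = u² + 52*u)
v = -781280 (v = -9766/(1/(8*((5*(5 - 3))))) = -9766/(1/(8*((5*2)))) = -9766/((⅛)/10) = -9766/((⅛)*(⅒)) = -9766/1/80 = -9766*80 = -781280)
1/(f(5) + v) = 1/(5*(52 + 5) - 781280) = 1/(5*57 - 781280) = 1/(285 - 781280) = 1/(-780995) = -1/780995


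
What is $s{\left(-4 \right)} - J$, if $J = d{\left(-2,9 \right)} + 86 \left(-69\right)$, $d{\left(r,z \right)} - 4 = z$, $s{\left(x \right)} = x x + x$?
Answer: $5933$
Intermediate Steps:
$s{\left(x \right)} = x + x^{2}$ ($s{\left(x \right)} = x^{2} + x = x + x^{2}$)
$d{\left(r,z \right)} = 4 + z$
$J = -5921$ ($J = \left(4 + 9\right) + 86 \left(-69\right) = 13 - 5934 = -5921$)
$s{\left(-4 \right)} - J = - 4 \left(1 - 4\right) - -5921 = \left(-4\right) \left(-3\right) + 5921 = 12 + 5921 = 5933$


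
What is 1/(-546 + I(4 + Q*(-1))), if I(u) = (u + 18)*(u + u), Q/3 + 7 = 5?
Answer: 1/14 ≈ 0.071429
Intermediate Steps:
Q = -6 (Q = -21 + 3*5 = -21 + 15 = -6)
I(u) = 2*u*(18 + u) (I(u) = (18 + u)*(2*u) = 2*u*(18 + u))
1/(-546 + I(4 + Q*(-1))) = 1/(-546 + 2*(4 - 6*(-1))*(18 + (4 - 6*(-1)))) = 1/(-546 + 2*(4 + 6)*(18 + (4 + 6))) = 1/(-546 + 2*10*(18 + 10)) = 1/(-546 + 2*10*28) = 1/(-546 + 560) = 1/14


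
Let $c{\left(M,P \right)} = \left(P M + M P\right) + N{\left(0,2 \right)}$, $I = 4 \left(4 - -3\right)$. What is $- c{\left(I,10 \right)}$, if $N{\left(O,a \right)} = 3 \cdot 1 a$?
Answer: $-566$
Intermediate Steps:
$N{\left(O,a \right)} = 3 a$
$I = 28$ ($I = 4 \left(4 + 3\right) = 4 \cdot 7 = 28$)
$c{\left(M,P \right)} = 6 + 2 M P$ ($c{\left(M,P \right)} = \left(P M + M P\right) + 3 \cdot 2 = \left(M P + M P\right) + 6 = 2 M P + 6 = 6 + 2 M P$)
$- c{\left(I,10 \right)} = - (6 + 2 \cdot 28 \cdot 10) = - (6 + 560) = \left(-1\right) 566 = -566$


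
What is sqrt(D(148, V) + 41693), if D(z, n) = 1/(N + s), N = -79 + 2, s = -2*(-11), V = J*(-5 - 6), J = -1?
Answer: sqrt(126121270)/55 ≈ 204.19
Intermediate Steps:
V = 11 (V = -(-5 - 6) = -1*(-11) = 11)
s = 22
N = -77
D(z, n) = -1/55 (D(z, n) = 1/(-77 + 22) = 1/(-55) = -1/55)
sqrt(D(148, V) + 41693) = sqrt(-1/55 + 41693) = sqrt(2293114/55) = sqrt(126121270)/55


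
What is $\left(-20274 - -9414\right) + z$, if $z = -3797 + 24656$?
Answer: $9999$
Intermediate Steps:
$z = 20859$
$\left(-20274 - -9414\right) + z = \left(-20274 - -9414\right) + 20859 = \left(-20274 + 9414\right) + 20859 = -10860 + 20859 = 9999$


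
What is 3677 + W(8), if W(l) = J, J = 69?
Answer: 3746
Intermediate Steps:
W(l) = 69
3677 + W(8) = 3677 + 69 = 3746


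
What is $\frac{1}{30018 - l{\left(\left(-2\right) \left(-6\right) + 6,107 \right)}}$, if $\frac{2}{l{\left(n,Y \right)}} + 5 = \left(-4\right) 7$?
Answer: $\frac{33}{990596} \approx 3.3313 \cdot 10^{-5}$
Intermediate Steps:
$l{\left(n,Y \right)} = - \frac{2}{33}$ ($l{\left(n,Y \right)} = \frac{2}{-5 - 28} = \frac{2}{-33} = 2 \left(- \frac{1}{33}\right) = - \frac{2}{33}$)
$\frac{1}{30018 - l{\left(\left(-2\right) \left(-6\right) + 6,107 \right)}} = \frac{1}{30018 - - \frac{2}{33}} = \frac{1}{30018 + \frac{2}{33}} = \frac{1}{\frac{990596}{33}} = \frac{33}{990596}$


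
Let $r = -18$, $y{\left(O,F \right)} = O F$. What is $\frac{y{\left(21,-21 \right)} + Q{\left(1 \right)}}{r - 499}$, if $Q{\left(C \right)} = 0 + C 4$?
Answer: $\frac{437}{517} \approx 0.84526$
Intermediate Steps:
$y{\left(O,F \right)} = F O$
$Q{\left(C \right)} = 4 C$ ($Q{\left(C \right)} = 0 + 4 C = 4 C$)
$\frac{y{\left(21,-21 \right)} + Q{\left(1 \right)}}{r - 499} = \frac{\left(-21\right) 21 + 4 \cdot 1}{-18 - 499} = \frac{-441 + 4}{-517} = \left(- \frac{1}{517}\right) \left(-437\right) = \frac{437}{517}$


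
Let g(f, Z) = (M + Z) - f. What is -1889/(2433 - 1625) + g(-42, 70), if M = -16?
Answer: 75679/808 ≈ 93.662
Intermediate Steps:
g(f, Z) = -16 + Z - f (g(f, Z) = (-16 + Z) - f = -16 + Z - f)
-1889/(2433 - 1625) + g(-42, 70) = -1889/(2433 - 1625) + (-16 + 70 - 1*(-42)) = -1889/808 + (-16 + 70 + 42) = -1889*1/808 + 96 = -1889/808 + 96 = 75679/808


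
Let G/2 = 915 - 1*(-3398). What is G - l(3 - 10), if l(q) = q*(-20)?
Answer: 8486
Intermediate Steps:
l(q) = -20*q
G = 8626 (G = 2*(915 - 1*(-3398)) = 2*(915 + 3398) = 2*4313 = 8626)
G - l(3 - 10) = 8626 - (-20)*(3 - 10) = 8626 - (-20)*(-7) = 8626 - 1*140 = 8626 - 140 = 8486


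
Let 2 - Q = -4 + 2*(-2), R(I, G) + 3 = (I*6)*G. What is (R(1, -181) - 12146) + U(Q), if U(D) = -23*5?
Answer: -13350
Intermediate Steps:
R(I, G) = -3 + 6*G*I (R(I, G) = -3 + (I*6)*G = -3 + (6*I)*G = -3 + 6*G*I)
Q = 10 (Q = 2 - (-4 + 2*(-2)) = 2 - (-4 - 4) = 2 - 1*(-8) = 2 + 8 = 10)
U(D) = -115
(R(1, -181) - 12146) + U(Q) = ((-3 + 6*(-181)*1) - 12146) - 115 = ((-3 - 1086) - 12146) - 115 = (-1089 - 12146) - 115 = -13235 - 115 = -13350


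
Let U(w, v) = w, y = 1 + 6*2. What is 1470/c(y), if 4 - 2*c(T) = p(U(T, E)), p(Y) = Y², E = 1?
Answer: -196/11 ≈ -17.818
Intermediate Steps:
y = 13 (y = 1 + 12 = 13)
c(T) = 2 - T²/2
1470/c(y) = 1470/(2 - ½*13²) = 1470/(2 - ½*169) = 1470/(2 - 169/2) = 1470/(-165/2) = 1470*(-2/165) = -196/11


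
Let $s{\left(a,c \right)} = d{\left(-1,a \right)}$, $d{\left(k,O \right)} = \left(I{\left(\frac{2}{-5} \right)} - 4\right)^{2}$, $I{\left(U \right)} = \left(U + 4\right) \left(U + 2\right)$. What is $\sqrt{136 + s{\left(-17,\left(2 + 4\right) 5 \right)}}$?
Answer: $\frac{2 \sqrt{21734}}{25} \approx 11.794$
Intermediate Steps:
$I{\left(U \right)} = \left(2 + U\right) \left(4 + U\right)$ ($I{\left(U \right)} = \left(4 + U\right) \left(2 + U\right) = \left(2 + U\right) \left(4 + U\right)$)
$d{\left(k,O \right)} = \frac{1936}{625}$ ($d{\left(k,O \right)} = \left(\left(8 + \left(\frac{2}{-5}\right)^{2} + 6 \frac{2}{-5}\right) - 4\right)^{2} = \left(\left(8 + \left(2 \left(- \frac{1}{5}\right)\right)^{2} + 6 \cdot 2 \left(- \frac{1}{5}\right)\right) - 4\right)^{2} = \left(\left(8 + \left(- \frac{2}{5}\right)^{2} + 6 \left(- \frac{2}{5}\right)\right) - 4\right)^{2} = \left(\left(8 + \frac{4}{25} - \frac{12}{5}\right) - 4\right)^{2} = \left(\frac{144}{25} - 4\right)^{2} = \left(\frac{44}{25}\right)^{2} = \frac{1936}{625}$)
$s{\left(a,c \right)} = \frac{1936}{625}$
$\sqrt{136 + s{\left(-17,\left(2 + 4\right) 5 \right)}} = \sqrt{136 + \frac{1936}{625}} = \sqrt{\frac{86936}{625}} = \frac{2 \sqrt{21734}}{25}$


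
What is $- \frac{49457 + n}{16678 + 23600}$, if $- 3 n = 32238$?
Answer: $- \frac{38711}{40278} \approx -0.9611$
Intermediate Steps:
$n = -10746$ ($n = \left(- \frac{1}{3}\right) 32238 = -10746$)
$- \frac{49457 + n}{16678 + 23600} = - \frac{49457 - 10746}{16678 + 23600} = - \frac{38711}{40278}$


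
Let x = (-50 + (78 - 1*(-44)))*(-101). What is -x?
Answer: 7272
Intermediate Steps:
x = -7272 (x = (-50 + (78 + 44))*(-101) = (-50 + 122)*(-101) = 72*(-101) = -7272)
-x = -1*(-7272) = 7272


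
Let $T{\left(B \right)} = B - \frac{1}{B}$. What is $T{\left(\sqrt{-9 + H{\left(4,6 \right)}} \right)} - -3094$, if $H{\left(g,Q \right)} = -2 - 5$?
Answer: $3094 + \frac{17 i}{4} \approx 3094.0 + 4.25 i$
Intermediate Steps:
$H{\left(g,Q \right)} = -7$ ($H{\left(g,Q \right)} = -2 - 5 = -7$)
$T{\left(\sqrt{-9 + H{\left(4,6 \right)}} \right)} - -3094 = \left(\sqrt{-9 - 7} - \frac{1}{\sqrt{-9 - 7}}\right) - -3094 = \left(\sqrt{-16} - \frac{1}{\sqrt{-16}}\right) + 3094 = \left(4 i - \frac{1}{4 i}\right) + 3094 = \left(4 i - - \frac{i}{4}\right) + 3094 = \left(4 i + \frac{i}{4}\right) + 3094 = \frac{17 i}{4} + 3094 = 3094 + \frac{17 i}{4}$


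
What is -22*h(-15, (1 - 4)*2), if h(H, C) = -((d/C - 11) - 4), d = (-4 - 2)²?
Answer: -462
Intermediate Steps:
d = 36 (d = (-6)² = 36)
h(H, C) = 15 - 36/C (h(H, C) = -((36/C - 11) - 4) = -((-11 + 36/C) - 4) = -(-15 + 36/C) = 15 - 36/C)
-22*h(-15, (1 - 4)*2) = -22*(15 - 36*1/(2*(1 - 4))) = -22*(15 - 36/((-3*2))) = -22*(15 - 36/(-6)) = -22*(15 - 36*(-⅙)) = -22*(15 + 6) = -22*21 = -462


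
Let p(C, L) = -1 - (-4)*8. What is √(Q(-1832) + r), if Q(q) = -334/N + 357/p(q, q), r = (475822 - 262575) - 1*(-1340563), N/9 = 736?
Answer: √113747711716751/8556 ≈ 1246.5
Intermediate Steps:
N = 6624 (N = 9*736 = 6624)
p(C, L) = 31 (p(C, L) = -1 - 1*(-32) = -1 + 32 = 31)
r = 1553810 (r = 213247 + 1340563 = 1553810)
Q(q) = 1177207/102672 (Q(q) = -334/6624 + 357/31 = -334*1/6624 + 357*(1/31) = -167/3312 + 357/31 = 1177207/102672)
√(Q(-1832) + r) = √(1177207/102672 + 1553810) = √(159533957527/102672) = √113747711716751/8556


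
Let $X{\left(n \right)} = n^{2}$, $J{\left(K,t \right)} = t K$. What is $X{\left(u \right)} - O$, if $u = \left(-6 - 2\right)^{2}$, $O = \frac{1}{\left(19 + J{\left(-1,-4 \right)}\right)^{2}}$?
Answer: $\frac{2166783}{529} \approx 4096.0$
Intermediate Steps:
$J{\left(K,t \right)} = K t$
$O = \frac{1}{529}$ ($O = \frac{1}{\left(19 - -4\right)^{2}} = \frac{1}{\left(19 + 4\right)^{2}} = \frac{1}{23^{2}} = \frac{1}{529} \approx 0.0018904$)
$u = 64$ ($u = \left(-8\right)^{2} = 64$)
$X{\left(u \right)} - O = 64^{2} - \frac{1}{529} = 4096 - \frac{1}{529} = \frac{2166783}{529}$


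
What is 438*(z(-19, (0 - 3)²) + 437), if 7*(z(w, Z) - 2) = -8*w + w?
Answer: 200604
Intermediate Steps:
z(w, Z) = 2 - w (z(w, Z) = 2 + (-8*w + w)/7 = 2 + (-7*w)/7 = 2 - w)
438*(z(-19, (0 - 3)²) + 437) = 438*((2 - 1*(-19)) + 437) = 438*((2 + 19) + 437) = 438*(21 + 437) = 438*458 = 200604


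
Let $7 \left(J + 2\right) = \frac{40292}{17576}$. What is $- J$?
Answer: $\frac{7349}{4394} \approx 1.6725$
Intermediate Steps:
$J = - \frac{7349}{4394}$ ($J = -2 + \frac{40292 \cdot \frac{1}{17576}}{7} = -2 + \frac{1}{7} \cdot \frac{10073}{4394} = -2 + \frac{1439}{4394} = - \frac{7349}{4394} \approx -1.6725$)
$- J = \left(-1\right) \left(- \frac{7349}{4394}\right) = \frac{7349}{4394}$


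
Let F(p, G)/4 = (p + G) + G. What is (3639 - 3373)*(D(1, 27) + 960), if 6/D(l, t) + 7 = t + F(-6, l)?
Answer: 255759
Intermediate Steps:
F(p, G) = 4*p + 8*G (F(p, G) = 4*((p + G) + G) = 4*((G + p) + G) = 4*(p + 2*G) = 4*p + 8*G)
D(l, t) = 6/(-31 + t + 8*l) (D(l, t) = 6/(-7 + (t + (4*(-6) + 8*l))) = 6/(-7 + (t + (-24 + 8*l))) = 6/(-7 + (-24 + t + 8*l)) = 6/(-31 + t + 8*l))
(3639 - 3373)*(D(1, 27) + 960) = (3639 - 3373)*(6/(-31 + 27 + 8*1) + 960) = 266*(6/(-31 + 27 + 8) + 960) = 266*(6/4 + 960) = 266*(6*(1/4) + 960) = 266*(3/2 + 960) = 266*(1923/2) = 255759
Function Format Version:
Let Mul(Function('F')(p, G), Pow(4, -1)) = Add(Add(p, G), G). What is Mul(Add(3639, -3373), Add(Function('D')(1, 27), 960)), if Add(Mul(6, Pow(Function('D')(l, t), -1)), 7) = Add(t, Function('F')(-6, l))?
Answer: 255759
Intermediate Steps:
Function('F')(p, G) = Add(Mul(4, p), Mul(8, G)) (Function('F')(p, G) = Mul(4, Add(Add(p, G), G)) = Mul(4, Add(Add(G, p), G)) = Mul(4, Add(p, Mul(2, G))) = Add(Mul(4, p), Mul(8, G)))
Function('D')(l, t) = Mul(6, Pow(Add(-31, t, Mul(8, l)), -1)) (Function('D')(l, t) = Mul(6, Pow(Add(-7, Add(t, Add(Mul(4, -6), Mul(8, l)))), -1)) = Mul(6, Pow(Add(-7, Add(t, Add(-24, Mul(8, l)))), -1)) = Mul(6, Pow(Add(-7, Add(-24, t, Mul(8, l))), -1)) = Mul(6, Pow(Add(-31, t, Mul(8, l)), -1)))
Mul(Add(3639, -3373), Add(Function('D')(1, 27), 960)) = Mul(Add(3639, -3373), Add(Mul(6, Pow(Add(-31, 27, Mul(8, 1)), -1)), 960)) = Mul(266, Add(Mul(6, Pow(Add(-31, 27, 8), -1)), 960)) = Mul(266, Add(Mul(6, Pow(4, -1)), 960)) = Mul(266, Add(Mul(6, Rational(1, 4)), 960)) = Mul(266, Add(Rational(3, 2), 960)) = Mul(266, Rational(1923, 2)) = 255759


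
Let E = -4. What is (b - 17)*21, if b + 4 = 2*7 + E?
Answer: -231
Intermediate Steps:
b = 6 (b = -4 + (2*7 - 4) = -4 + (14 - 4) = -4 + 10 = 6)
(b - 17)*21 = (6 - 17)*21 = -11*21 = -231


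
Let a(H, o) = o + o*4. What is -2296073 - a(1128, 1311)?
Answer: -2302628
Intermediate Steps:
a(H, o) = 5*o (a(H, o) = o + 4*o = 5*o)
-2296073 - a(1128, 1311) = -2296073 - 5*1311 = -2296073 - 1*6555 = -2296073 - 6555 = -2302628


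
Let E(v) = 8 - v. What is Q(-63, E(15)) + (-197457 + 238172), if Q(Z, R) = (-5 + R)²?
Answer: 40859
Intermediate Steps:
Q(-63, E(15)) + (-197457 + 238172) = (-5 + (8 - 1*15))² + (-197457 + 238172) = (-5 + (8 - 15))² + 40715 = (-5 - 7)² + 40715 = (-12)² + 40715 = 144 + 40715 = 40859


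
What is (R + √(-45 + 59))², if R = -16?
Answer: (16 - √14)² ≈ 150.27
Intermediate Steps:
(R + √(-45 + 59))² = (-16 + √(-45 + 59))² = (-16 + √14)²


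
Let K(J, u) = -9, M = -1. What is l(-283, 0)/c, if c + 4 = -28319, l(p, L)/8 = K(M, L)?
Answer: 8/3147 ≈ 0.0025421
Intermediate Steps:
l(p, L) = -72 (l(p, L) = 8*(-9) = -72)
c = -28323 (c = -4 - 28319 = -28323)
l(-283, 0)/c = -72/(-28323) = -72*(-1/28323) = 8/3147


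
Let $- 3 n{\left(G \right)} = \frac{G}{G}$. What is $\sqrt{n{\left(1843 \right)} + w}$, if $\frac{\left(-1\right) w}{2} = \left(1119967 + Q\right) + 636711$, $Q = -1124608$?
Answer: $\frac{i \sqrt{11377263}}{3} \approx 1124.3 i$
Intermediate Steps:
$n{\left(G \right)} = - \frac{1}{3}$ ($n{\left(G \right)} = - \frac{G \frac{1}{G}}{3} = \left(- \frac{1}{3}\right) 1 = - \frac{1}{3}$)
$w = -1264140$ ($w = - 2 \left(\left(1119967 - 1124608\right) + 636711\right) = - 2 \left(-4641 + 636711\right) = \left(-2\right) 632070 = -1264140$)
$\sqrt{n{\left(1843 \right)} + w} = \sqrt{- \frac{1}{3} - 1264140} = \sqrt{- \frac{3792421}{3}} = \frac{i \sqrt{11377263}}{3}$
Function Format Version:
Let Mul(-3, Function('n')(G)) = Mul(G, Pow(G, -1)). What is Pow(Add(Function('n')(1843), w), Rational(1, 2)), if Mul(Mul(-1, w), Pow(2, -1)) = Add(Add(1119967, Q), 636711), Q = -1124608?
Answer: Mul(Rational(1, 3), I, Pow(11377263, Rational(1, 2))) ≈ Mul(1124.3, I)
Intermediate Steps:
Function('n')(G) = Rational(-1, 3) (Function('n')(G) = Mul(Rational(-1, 3), Mul(G, Pow(G, -1))) = Mul(Rational(-1, 3), 1) = Rational(-1, 3))
w = -1264140 (w = Mul(-2, Add(Add(1119967, -1124608), 636711)) = Mul(-2, Add(-4641, 636711)) = Mul(-2, 632070) = -1264140)
Pow(Add(Function('n')(1843), w), Rational(1, 2)) = Pow(Add(Rational(-1, 3), -1264140), Rational(1, 2)) = Pow(Rational(-3792421, 3), Rational(1, 2)) = Mul(Rational(1, 3), I, Pow(11377263, Rational(1, 2)))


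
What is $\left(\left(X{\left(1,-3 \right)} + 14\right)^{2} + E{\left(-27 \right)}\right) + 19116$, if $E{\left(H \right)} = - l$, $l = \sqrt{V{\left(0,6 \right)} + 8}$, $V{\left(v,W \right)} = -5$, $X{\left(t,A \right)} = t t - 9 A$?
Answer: $20880 - \sqrt{3} \approx 20878.0$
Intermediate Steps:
$X{\left(t,A \right)} = t^{2} - 9 A$
$l = \sqrt{3}$ ($l = \sqrt{-5 + 8} = \sqrt{3} \approx 1.732$)
$E{\left(H \right)} = - \sqrt{3}$
$\left(\left(X{\left(1,-3 \right)} + 14\right)^{2} + E{\left(-27 \right)}\right) + 19116 = \left(\left(\left(1^{2} - -27\right) + 14\right)^{2} - \sqrt{3}\right) + 19116 = \left(\left(\left(1 + 27\right) + 14\right)^{2} - \sqrt{3}\right) + 19116 = \left(\left(28 + 14\right)^{2} - \sqrt{3}\right) + 19116 = \left(42^{2} - \sqrt{3}\right) + 19116 = \left(1764 - \sqrt{3}\right) + 19116 = 20880 - \sqrt{3}$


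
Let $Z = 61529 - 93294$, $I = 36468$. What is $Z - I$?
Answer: $-68233$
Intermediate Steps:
$Z = -31765$ ($Z = 61529 - 93294 = -31765$)
$Z - I = -31765 - 36468 = -68233$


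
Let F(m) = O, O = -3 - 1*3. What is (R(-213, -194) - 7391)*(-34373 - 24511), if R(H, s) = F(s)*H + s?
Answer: 371381388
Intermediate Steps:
O = -6 (O = -3 - 3 = -6)
F(m) = -6
R(H, s) = s - 6*H (R(H, s) = -6*H + s = s - 6*H)
(R(-213, -194) - 7391)*(-34373 - 24511) = ((-194 - 6*(-213)) - 7391)*(-34373 - 24511) = ((-194 + 1278) - 7391)*(-58884) = (1084 - 7391)*(-58884) = -6307*(-58884) = 371381388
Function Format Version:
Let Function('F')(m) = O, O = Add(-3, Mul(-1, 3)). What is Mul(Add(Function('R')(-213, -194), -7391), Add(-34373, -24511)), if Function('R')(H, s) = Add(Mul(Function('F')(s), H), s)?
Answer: 371381388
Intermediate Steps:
O = -6 (O = Add(-3, -3) = -6)
Function('F')(m) = -6
Function('R')(H, s) = Add(s, Mul(-6, H)) (Function('R')(H, s) = Add(Mul(-6, H), s) = Add(s, Mul(-6, H)))
Mul(Add(Function('R')(-213, -194), -7391), Add(-34373, -24511)) = Mul(Add(Add(-194, Mul(-6, -213)), -7391), Add(-34373, -24511)) = Mul(Add(Add(-194, 1278), -7391), -58884) = Mul(Add(1084, -7391), -58884) = Mul(-6307, -58884) = 371381388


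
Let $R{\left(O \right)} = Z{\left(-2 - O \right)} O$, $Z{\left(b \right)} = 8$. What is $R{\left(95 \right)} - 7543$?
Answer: $-6783$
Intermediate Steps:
$R{\left(O \right)} = 8 O$
$R{\left(95 \right)} - 7543 = 8 \cdot 95 - 7543 = 760 - 7543 = -6783$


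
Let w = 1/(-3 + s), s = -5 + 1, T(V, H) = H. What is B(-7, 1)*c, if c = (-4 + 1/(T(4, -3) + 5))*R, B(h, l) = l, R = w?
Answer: 1/2 ≈ 0.50000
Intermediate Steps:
s = -4
w = -1/7 (w = 1/(-3 - 4) = 1/(-7) = -1/7 ≈ -0.14286)
R = -1/7 ≈ -0.14286
c = 1/2 (c = (-4 + 1/(-3 + 5))*(-1/7) = (-4 + 1/2)*(-1/7) = -7/2*(-1/7) = 1/2 ≈ 0.50000)
B(-7, 1)*c = 1*(1/2) = 1/2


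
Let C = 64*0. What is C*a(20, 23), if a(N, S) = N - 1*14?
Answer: 0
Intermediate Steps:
a(N, S) = -14 + N (a(N, S) = N - 14 = -14 + N)
C = 0
C*a(20, 23) = 0*(-14 + 20) = 0*6 = 0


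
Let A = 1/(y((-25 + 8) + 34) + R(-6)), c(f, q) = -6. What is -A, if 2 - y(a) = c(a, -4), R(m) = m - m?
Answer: -⅛ ≈ -0.12500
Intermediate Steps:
R(m) = 0
y(a) = 8 (y(a) = 2 - 1*(-6) = 2 + 6 = 8)
A = ⅛ (A = 1/(8 + 0) = 1/8 = ⅛ ≈ 0.12500)
-A = -1*⅛ = -⅛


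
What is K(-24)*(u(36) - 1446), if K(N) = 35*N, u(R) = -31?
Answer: 1240680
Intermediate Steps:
K(-24)*(u(36) - 1446) = (35*(-24))*(-31 - 1446) = -840*(-1477) = 1240680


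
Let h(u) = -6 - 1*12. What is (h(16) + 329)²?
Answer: 96721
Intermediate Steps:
h(u) = -18 (h(u) = -6 - 12 = -18)
(h(16) + 329)² = (-18 + 329)² = 311² = 96721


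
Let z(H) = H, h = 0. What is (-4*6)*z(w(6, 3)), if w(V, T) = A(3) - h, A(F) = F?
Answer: -72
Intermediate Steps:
w(V, T) = 3 (w(V, T) = 3 - 1*0 = 3 + 0 = 3)
(-4*6)*z(w(6, 3)) = -4*6*3 = -24*3 = -72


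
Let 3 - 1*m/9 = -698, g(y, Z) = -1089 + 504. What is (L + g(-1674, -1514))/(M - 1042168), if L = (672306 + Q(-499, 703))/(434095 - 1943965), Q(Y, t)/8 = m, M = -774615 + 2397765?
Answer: -73666394/73100607695 ≈ -0.0010077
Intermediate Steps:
g(y, Z) = -585
m = 6309 (m = 27 - 9*(-698) = 27 + 6282 = 6309)
M = 1623150
Q(Y, t) = 50472 (Q(Y, t) = 8*6309 = 50472)
L = -120463/251645 (L = (672306 + 50472)/(434095 - 1943965) = 722778/(-1509870) = 722778*(-1/1509870) = -120463/251645 ≈ -0.47870)
(L + g(-1674, -1514))/(M - 1042168) = (-120463/251645 - 585)/(1623150 - 1042168) = -147332788/251645/580982 = -147332788/251645*1/580982 = -73666394/73100607695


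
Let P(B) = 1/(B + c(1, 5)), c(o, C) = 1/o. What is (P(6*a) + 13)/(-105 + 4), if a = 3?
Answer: -248/1919 ≈ -0.12923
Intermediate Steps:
P(B) = 1/(1 + B) (P(B) = 1/(B + 1/1) = 1/(B + 1) = 1/(1 + B))
(P(6*a) + 13)/(-105 + 4) = (1/(1 + 6*3) + 13)/(-105 + 4) = (1/(1 + 18) + 13)/(-101) = -(1/19 + 13)/101 = -1/101*248/19 = -248/1919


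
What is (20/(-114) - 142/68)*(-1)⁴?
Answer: -4387/1938 ≈ -2.2637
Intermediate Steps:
(20/(-114) - 142/68)*(-1)⁴ = (20*(-1/114) - 142*1/68)*1 = (-10/57 - 71/34)*1 = -4387/1938*1 = -4387/1938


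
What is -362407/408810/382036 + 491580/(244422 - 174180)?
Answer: 12795834394820051/1828400865732120 ≈ 6.9984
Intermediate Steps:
-362407/408810/382036 + 491580/(244422 - 174180) = -362407*1/408810*(1/382036) + 491580/70242 = -362407/408810*1/382036 + 491580*(1/70242) = -362407/156180137160 + 81930/11707 = 12795834394820051/1828400865732120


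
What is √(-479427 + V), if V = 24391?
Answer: 2*I*√113759 ≈ 674.56*I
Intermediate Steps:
√(-479427 + V) = √(-479427 + 24391) = √(-455036) = 2*I*√113759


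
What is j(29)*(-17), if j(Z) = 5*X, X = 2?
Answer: -170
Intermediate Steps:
j(Z) = 10 (j(Z) = 5*2 = 10)
j(29)*(-17) = 10*(-17) = -170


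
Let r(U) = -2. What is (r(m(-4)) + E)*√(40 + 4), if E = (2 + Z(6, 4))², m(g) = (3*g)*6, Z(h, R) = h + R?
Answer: 284*√11 ≈ 941.92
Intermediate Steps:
Z(h, R) = R + h
m(g) = 18*g
E = 144 (E = (2 + (4 + 6))² = (2 + 10)² = 12² = 144)
(r(m(-4)) + E)*√(40 + 4) = (-2 + 144)*√(40 + 4) = 142*√44 = 142*(2*√11) = 284*√11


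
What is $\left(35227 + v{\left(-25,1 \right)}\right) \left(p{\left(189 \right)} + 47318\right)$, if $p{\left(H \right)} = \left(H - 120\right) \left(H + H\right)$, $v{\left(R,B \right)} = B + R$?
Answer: $2583900200$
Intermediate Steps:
$p{\left(H \right)} = 2 H \left(-120 + H\right)$ ($p{\left(H \right)} = \left(-120 + H\right) 2 H = 2 H \left(-120 + H\right)$)
$\left(35227 + v{\left(-25,1 \right)}\right) \left(p{\left(189 \right)} + 47318\right) = \left(35227 + \left(1 - 25\right)\right) \left(2 \cdot 189 \left(-120 + 189\right) + 47318\right) = \left(35227 - 24\right) \left(2 \cdot 189 \cdot 69 + 47318\right) = 35203 \left(26082 + 47318\right) = 35203 \cdot 73400 = 2583900200$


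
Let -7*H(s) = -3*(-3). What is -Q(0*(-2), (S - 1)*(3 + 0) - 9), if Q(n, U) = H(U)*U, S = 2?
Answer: -54/7 ≈ -7.7143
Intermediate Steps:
H(s) = -9/7 (H(s) = -(-3)*(-3)/7 = -⅐*9 = -9/7)
Q(n, U) = -9*U/7
-Q(0*(-2), (S - 1)*(3 + 0) - 9) = -(-9)*((2 - 1)*(3 + 0) - 9)/7 = -(-9)*(1*3 - 9)/7 = -(-9)*(3 - 9)/7 = -(-9)*(-6)/7 = -1*54/7 = -54/7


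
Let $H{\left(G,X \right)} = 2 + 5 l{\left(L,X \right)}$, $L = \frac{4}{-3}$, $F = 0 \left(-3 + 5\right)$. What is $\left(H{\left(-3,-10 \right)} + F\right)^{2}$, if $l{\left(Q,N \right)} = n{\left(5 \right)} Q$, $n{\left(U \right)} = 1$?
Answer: $\frac{196}{9} \approx 21.778$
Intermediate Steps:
$F = 0$ ($F = 0 \cdot 2 = 0$)
$L = - \frac{4}{3}$ ($L = 4 \left(- \frac{1}{3}\right) = - \frac{4}{3} \approx -1.3333$)
$l{\left(Q,N \right)} = Q$ ($l{\left(Q,N \right)} = 1 Q = Q$)
$H{\left(G,X \right)} = - \frac{14}{3}$ ($H{\left(G,X \right)} = 2 + 5 \left(- \frac{4}{3}\right) = 2 - \frac{20}{3} = - \frac{14}{3}$)
$\left(H{\left(-3,-10 \right)} + F\right)^{2} = \left(- \frac{14}{3} + 0\right)^{2} = \left(- \frac{14}{3}\right)^{2} = \frac{196}{9}$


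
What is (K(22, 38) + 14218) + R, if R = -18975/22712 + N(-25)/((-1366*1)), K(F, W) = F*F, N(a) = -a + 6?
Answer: 228048463831/15512296 ≈ 14701.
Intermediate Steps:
N(a) = 6 - a
K(F, W) = F**2
R = -13311961/15512296 (R = -18975/22712 + (6 - 1*(-25))/((-1366*1)) = -18975*1/22712 + (6 + 25)/(-1366) = -18975/22712 + 31*(-1/1366) = -18975/22712 - 31/1366 = -13311961/15512296 ≈ -0.85816)
(K(22, 38) + 14218) + R = (22**2 + 14218) - 13311961/15512296 = (484 + 14218) - 13311961/15512296 = 14702 - 13311961/15512296 = 228048463831/15512296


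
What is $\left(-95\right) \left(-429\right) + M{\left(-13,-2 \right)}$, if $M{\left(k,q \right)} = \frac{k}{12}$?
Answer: $\frac{489047}{12} \approx 40754.0$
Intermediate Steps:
$M{\left(k,q \right)} = \frac{k}{12}$ ($M{\left(k,q \right)} = k \frac{1}{12} = \frac{k}{12}$)
$\left(-95\right) \left(-429\right) + M{\left(-13,-2 \right)} = \left(-95\right) \left(-429\right) + \frac{1}{12} \left(-13\right) = 40755 - \frac{13}{12} = \frac{489047}{12}$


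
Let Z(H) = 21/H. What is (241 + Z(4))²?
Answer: 970225/16 ≈ 60639.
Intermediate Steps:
(241 + Z(4))² = (241 + 21/4)² = (985/4)² = 970225/16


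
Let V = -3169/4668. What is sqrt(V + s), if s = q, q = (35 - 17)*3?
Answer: sqrt(290469801)/2334 ≈ 7.3021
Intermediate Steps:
V = -3169/4668 (V = -3169*1/4668 = -3169/4668 ≈ -0.67888)
q = 54 (q = 18*3 = 54)
s = 54
sqrt(V + s) = sqrt(-3169/4668 + 54) = sqrt(248903/4668) = sqrt(290469801)/2334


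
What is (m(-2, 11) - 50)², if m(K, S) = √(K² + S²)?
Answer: 2625 - 500*√5 ≈ 1507.0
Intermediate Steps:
(m(-2, 11) - 50)² = (√((-2)² + 11²) - 50)² = (√(4 + 121) - 50)² = (√125 - 50)² = (5*√5 - 50)² = (-50 + 5*√5)²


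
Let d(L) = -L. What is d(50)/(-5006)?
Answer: 25/2503 ≈ 0.0099880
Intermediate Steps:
d(50)/(-5006) = -1*50/(-5006) = -50*(-1/5006) = 25/2503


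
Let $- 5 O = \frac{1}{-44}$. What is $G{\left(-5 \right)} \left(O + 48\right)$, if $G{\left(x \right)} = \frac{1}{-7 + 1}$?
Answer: $- \frac{10561}{1320} \approx -8.0008$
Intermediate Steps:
$G{\left(x \right)} = - \frac{1}{6}$ ($G{\left(x \right)} = \frac{1}{-6} = - \frac{1}{6}$)
$O = \frac{1}{220}$ ($O = - \frac{1}{5 \left(-44\right)} = \left(- \frac{1}{5}\right) \left(- \frac{1}{44}\right) = \frac{1}{220} \approx 0.0045455$)
$G{\left(-5 \right)} \left(O + 48\right) = - \frac{\frac{1}{220} + 48}{6} = \left(- \frac{1}{6}\right) \frac{10561}{220} = - \frac{10561}{1320}$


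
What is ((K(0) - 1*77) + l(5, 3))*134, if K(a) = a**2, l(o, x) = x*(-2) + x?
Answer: -10720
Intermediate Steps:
l(o, x) = -x (l(o, x) = -2*x + x = -x)
((K(0) - 1*77) + l(5, 3))*134 = ((0**2 - 1*77) - 1*3)*134 = ((0 - 77) - 3)*134 = (-77 - 3)*134 = -80*134 = -10720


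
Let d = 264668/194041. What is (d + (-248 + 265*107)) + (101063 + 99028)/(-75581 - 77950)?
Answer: 279115374837158/9930436257 ≈ 28107.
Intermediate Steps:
d = 264668/194041 (d = 264668*(1/194041) = 264668/194041 ≈ 1.3640)
(d + (-248 + 265*107)) + (101063 + 99028)/(-75581 - 77950) = (264668/194041 + (-248 + 265*107)) + (101063 + 99028)/(-75581 - 77950) = (264668/194041 + (-248 + 28355)) + 200091/(-153531) = (264668/194041 + 28107) + 200091*(-1/153531) = 5454175055/194041 - 66697/51177 = 279115374837158/9930436257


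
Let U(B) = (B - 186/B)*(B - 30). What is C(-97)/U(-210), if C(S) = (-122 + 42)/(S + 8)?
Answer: 35/1954173 ≈ 1.7910e-5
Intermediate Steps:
U(B) = (-30 + B)*(B - 186/B) (U(B) = (B - 186/B)*(-30 + B) = (-30 + B)*(B - 186/B))
C(S) = -80/(8 + S)
C(-97)/U(-210) = (-80/(8 - 97))/(-186 + (-210)² - 30*(-210) + 5580/(-210)) = (-80/(-89))/(-186 + 44100 + 6300 + 5580*(-1/210)) = (-80*(-1/89))/(-186 + 44100 + 6300 - 186/7) = 80/(89*(351312/7)) = (80/89)*(7/351312) = 35/1954173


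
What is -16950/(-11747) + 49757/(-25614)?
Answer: -150338179/300887658 ≈ -0.49965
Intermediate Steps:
-16950/(-11747) + 49757/(-25614) = -16950*(-1/11747) + 49757*(-1/25614) = 16950/11747 - 49757/25614 = -150338179/300887658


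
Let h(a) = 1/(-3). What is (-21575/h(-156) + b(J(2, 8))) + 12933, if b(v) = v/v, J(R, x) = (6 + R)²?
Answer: 77659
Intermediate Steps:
h(a) = -⅓
b(v) = 1
(-21575/h(-156) + b(J(2, 8))) + 12933 = (-21575/(-⅓) + 1) + 12933 = (-21575*(-3) + 1) + 12933 = (64725 + 1) + 12933 = 64726 + 12933 = 77659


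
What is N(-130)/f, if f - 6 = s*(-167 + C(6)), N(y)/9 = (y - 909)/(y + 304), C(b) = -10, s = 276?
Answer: 1039/944356 ≈ 0.0011002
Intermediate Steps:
N(y) = 9*(-909 + y)/(304 + y) (N(y) = 9*((y - 909)/(y + 304)) = 9*((-909 + y)/(304 + y)) = 9*(-909 + y)/(304 + y))
f = -48846 (f = 6 + 276*(-167 - 10) = 6 + 276*(-177) = 6 - 48852 = -48846)
N(-130)/f = (9*(-909 - 130)/(304 - 130))/(-48846) = (9*(-1039)/174)*(-1/48846) = (9*(1/174)*(-1039))*(-1/48846) = -3117/58*(-1/48846) = 1039/944356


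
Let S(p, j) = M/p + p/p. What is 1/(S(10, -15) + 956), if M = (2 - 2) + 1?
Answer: 10/9571 ≈ 0.0010448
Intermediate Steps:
M = 1 (M = 0 + 1 = 1)
S(p, j) = 1 + 1/p (S(p, j) = 1/p + p/p = 1/p + 1 = 1 + 1/p)
1/(S(10, -15) + 956) = 1/((1 + 10)/10 + 956) = 1/((⅒)*11 + 956) = 1/(11/10 + 956) = 1/(9571/10) = 10/9571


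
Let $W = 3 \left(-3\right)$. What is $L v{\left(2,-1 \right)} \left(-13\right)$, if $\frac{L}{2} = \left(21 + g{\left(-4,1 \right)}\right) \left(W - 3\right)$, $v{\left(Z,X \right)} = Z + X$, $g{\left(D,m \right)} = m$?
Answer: $6864$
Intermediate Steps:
$W = -9$
$v{\left(Z,X \right)} = X + Z$
$L = -528$ ($L = 2 \left(21 + 1\right) \left(-9 - 3\right) = 2 \cdot 22 \left(-12\right) = 2 \left(-264\right) = -528$)
$L v{\left(2,-1 \right)} \left(-13\right) = - 528 \left(-1 + 2\right) \left(-13\right) = \left(-528\right) 1 \left(-13\right) = \left(-528\right) \left(-13\right) = 6864$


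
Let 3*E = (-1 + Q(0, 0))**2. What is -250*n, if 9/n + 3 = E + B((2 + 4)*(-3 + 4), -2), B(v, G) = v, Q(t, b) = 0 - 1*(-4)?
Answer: -375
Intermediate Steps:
Q(t, b) = 4 (Q(t, b) = 0 + 4 = 4)
E = 3 (E = (-1 + 4)**2/3 = (1/3)*3**2 = (1/3)*9 = 3)
n = 3/2 (n = 9/(-3 + (3 + (2 + 4)*(-3 + 4))) = 9/(-3 + (3 + 6*1)) = 9/(-3 + (3 + 6)) = 9/(-3 + 9) = 9/6 = 9*(1/6) = 3/2 ≈ 1.5000)
-250*n = -250*3/2 = -375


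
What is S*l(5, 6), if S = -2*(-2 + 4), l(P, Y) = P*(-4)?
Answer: 80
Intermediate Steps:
l(P, Y) = -4*P
S = -4 (S = -2*2 = -4)
S*l(5, 6) = -(-16)*5 = -4*(-20) = 80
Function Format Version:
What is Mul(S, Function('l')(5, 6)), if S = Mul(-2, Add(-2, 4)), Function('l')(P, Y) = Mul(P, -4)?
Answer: 80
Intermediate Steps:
Function('l')(P, Y) = Mul(-4, P)
S = -4 (S = Mul(-2, 2) = -4)
Mul(S, Function('l')(5, 6)) = Mul(-4, Mul(-4, 5)) = Mul(-4, -20) = 80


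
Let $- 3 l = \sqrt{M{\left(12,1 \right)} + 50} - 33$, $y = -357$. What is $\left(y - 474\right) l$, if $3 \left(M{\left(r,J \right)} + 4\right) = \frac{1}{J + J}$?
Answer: $-9141 + \frac{277 \sqrt{1662}}{6} \approx -7258.9$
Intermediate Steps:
$M{\left(r,J \right)} = -4 + \frac{1}{6 J}$ ($M{\left(r,J \right)} = -4 + \frac{1}{3 \left(J + J\right)} = -4 + \frac{1}{3 \cdot 2 J} = -4 + \frac{\frac{1}{2} \frac{1}{J}}{3} = -4 + \frac{1}{6 J}$)
$l = 11 - \frac{\sqrt{1662}}{18}$ ($l = - \frac{\sqrt{\left(-4 + \frac{1}{6 \cdot 1}\right) + 50} - 33}{3} = - \frac{\sqrt{\left(-4 + \frac{1}{6} \cdot 1\right) + 50} - 33}{3} = - \frac{\sqrt{\left(-4 + \frac{1}{6}\right) + 50} - 33}{3} = - \frac{\sqrt{- \frac{23}{6} + 50} - 33}{3} = - \frac{\sqrt{\frac{277}{6}} - 33}{3} = - \frac{\frac{\sqrt{1662}}{6} - 33}{3} = - \frac{-33 + \frac{\sqrt{1662}}{6}}{3} = 11 - \frac{\sqrt{1662}}{18} \approx 8.7351$)
$\left(y - 474\right) l = \left(-357 - 474\right) \left(11 - \frac{\sqrt{1662}}{18}\right) = - 831 \left(11 - \frac{\sqrt{1662}}{18}\right) = -9141 + \frac{277 \sqrt{1662}}{6}$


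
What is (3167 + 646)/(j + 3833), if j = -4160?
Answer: -1271/109 ≈ -11.661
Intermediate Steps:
(3167 + 646)/(j + 3833) = (3167 + 646)/(-4160 + 3833) = 3813/(-327) = 3813*(-1/327) = -1271/109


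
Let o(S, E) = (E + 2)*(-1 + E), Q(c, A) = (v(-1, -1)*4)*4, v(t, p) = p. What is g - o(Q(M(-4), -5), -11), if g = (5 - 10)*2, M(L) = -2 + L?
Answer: -118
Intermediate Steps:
Q(c, A) = -16 (Q(c, A) = -1*4*4 = -4*4 = -16)
g = -10 (g = -5*2 = -10)
o(S, E) = (-1 + E)*(2 + E) (o(S, E) = (2 + E)*(-1 + E) = (-1 + E)*(2 + E))
g - o(Q(M(-4), -5), -11) = -10 - (-2 - 11 + (-11)²) = -10 - (-2 - 11 + 121) = -10 - 1*108 = -10 - 108 = -118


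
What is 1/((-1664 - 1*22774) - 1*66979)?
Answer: -1/91417 ≈ -1.0939e-5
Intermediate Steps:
1/((-1664 - 1*22774) - 1*66979) = 1/((-1664 - 22774) - 66979) = 1/(-24438 - 66979) = 1/(-91417) = -1/91417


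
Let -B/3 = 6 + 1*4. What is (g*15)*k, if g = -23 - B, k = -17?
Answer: -1785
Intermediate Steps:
B = -30 (B = -3*(6 + 1*4) = -3*(6 + 4) = -3*10 = -30)
g = 7 (g = -23 - 1*(-30) = -23 + 30 = 7)
(g*15)*k = (7*15)*(-17) = 105*(-17) = -1785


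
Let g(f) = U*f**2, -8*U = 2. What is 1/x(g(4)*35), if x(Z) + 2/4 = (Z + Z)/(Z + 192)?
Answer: -26/153 ≈ -0.16993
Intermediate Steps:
U = -1/4 (U = -1/8*2 = -1/4 ≈ -0.25000)
g(f) = -f**2/4
x(Z) = -1/2 + 2*Z/(192 + Z) (x(Z) = -1/2 + (Z + Z)/(Z + 192) = -1/2 + (2*Z)/(192 + Z) = -1/2 + 2*Z/(192 + Z))
1/x(g(4)*35) = 1/(3*(-64 - 1/4*4**2*35)/(2*(192 - 1/4*4**2*35))) = 1/(3*(-64 - 1/4*16*35)/(2*(192 - 1/4*16*35))) = 1/(3*(-64 - 4*35)/(2*(192 - 4*35))) = 1/(3*(-64 - 140)/(2*(192 - 140))) = 1/((3/2)*(-204)/52) = 1/((3/2)*(1/52)*(-204)) = 1/(-153/26) = -26/153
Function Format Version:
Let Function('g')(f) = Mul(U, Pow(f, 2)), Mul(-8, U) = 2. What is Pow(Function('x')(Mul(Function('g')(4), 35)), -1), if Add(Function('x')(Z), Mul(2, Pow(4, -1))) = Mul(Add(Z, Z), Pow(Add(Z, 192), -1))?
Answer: Rational(-26, 153) ≈ -0.16993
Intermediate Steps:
U = Rational(-1, 4) (U = Mul(Rational(-1, 8), 2) = Rational(-1, 4) ≈ -0.25000)
Function('g')(f) = Mul(Rational(-1, 4), Pow(f, 2))
Function('x')(Z) = Add(Rational(-1, 2), Mul(2, Z, Pow(Add(192, Z), -1))) (Function('x')(Z) = Add(Rational(-1, 2), Mul(Add(Z, Z), Pow(Add(Z, 192), -1))) = Add(Rational(-1, 2), Mul(Mul(2, Z), Pow(Add(192, Z), -1))) = Add(Rational(-1, 2), Mul(2, Z, Pow(Add(192, Z), -1))))
Pow(Function('x')(Mul(Function('g')(4), 35)), -1) = Pow(Mul(Rational(3, 2), Pow(Add(192, Mul(Mul(Rational(-1, 4), Pow(4, 2)), 35)), -1), Add(-64, Mul(Mul(Rational(-1, 4), Pow(4, 2)), 35))), -1) = Pow(Mul(Rational(3, 2), Pow(Add(192, Mul(Mul(Rational(-1, 4), 16), 35)), -1), Add(-64, Mul(Mul(Rational(-1, 4), 16), 35))), -1) = Pow(Mul(Rational(3, 2), Pow(Add(192, Mul(-4, 35)), -1), Add(-64, Mul(-4, 35))), -1) = Pow(Mul(Rational(3, 2), Pow(Add(192, -140), -1), Add(-64, -140)), -1) = Pow(Mul(Rational(3, 2), Pow(52, -1), -204), -1) = Pow(Mul(Rational(3, 2), Rational(1, 52), -204), -1) = Pow(Rational(-153, 26), -1) = Rational(-26, 153)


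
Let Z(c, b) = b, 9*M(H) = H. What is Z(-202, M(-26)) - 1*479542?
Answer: -4315904/9 ≈ -4.7955e+5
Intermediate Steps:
M(H) = H/9
Z(-202, M(-26)) - 1*479542 = (⅑)*(-26) - 1*479542 = -26/9 - 479542 = -4315904/9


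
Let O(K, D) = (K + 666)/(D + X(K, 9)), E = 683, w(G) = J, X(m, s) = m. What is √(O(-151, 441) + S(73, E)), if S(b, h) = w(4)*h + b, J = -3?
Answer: I*√6641290/58 ≈ 44.432*I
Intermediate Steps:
w(G) = -3
O(K, D) = (666 + K)/(D + K) (O(K, D) = (K + 666)/(D + K) = (666 + K)/(D + K))
S(b, h) = b - 3*h (S(b, h) = -3*h + b = b - 3*h)
√(O(-151, 441) + S(73, E)) = √((666 - 151)/(441 - 151) + (73 - 3*683)) = √(515/290 + (73 - 2049)) = √((1/290)*515 - 1976) = √(103/58 - 1976) = √(-114505/58) = I*√6641290/58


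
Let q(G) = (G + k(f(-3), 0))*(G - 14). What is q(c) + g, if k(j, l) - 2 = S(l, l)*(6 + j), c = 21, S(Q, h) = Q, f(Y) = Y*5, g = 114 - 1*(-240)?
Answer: 515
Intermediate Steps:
g = 354 (g = 114 + 240 = 354)
f(Y) = 5*Y
k(j, l) = 2 + l*(6 + j)
q(G) = (-14 + G)*(2 + G) (q(G) = (G + (2 + 6*0 + (5*(-3))*0))*(G - 14) = (G + (2 + 0 - 15*0))*(-14 + G) = (G + (2 + 0 + 0))*(-14 + G) = (G + 2)*(-14 + G) = (2 + G)*(-14 + G) = (-14 + G)*(2 + G))
q(c) + g = (-28 + 21**2 - 12*21) + 354 = (-28 + 441 - 252) + 354 = 161 + 354 = 515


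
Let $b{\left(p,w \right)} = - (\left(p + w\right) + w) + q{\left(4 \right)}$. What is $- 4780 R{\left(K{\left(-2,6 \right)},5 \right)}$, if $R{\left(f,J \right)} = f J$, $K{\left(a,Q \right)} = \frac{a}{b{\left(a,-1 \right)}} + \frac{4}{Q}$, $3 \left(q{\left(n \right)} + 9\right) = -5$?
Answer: $- \frac{69310}{3} \approx -23103.0$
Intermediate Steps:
$q{\left(n \right)} = - \frac{32}{3}$ ($q{\left(n \right)} = -9 + \frac{1}{3} \left(-5\right) = -9 - \frac{5}{3} = - \frac{32}{3}$)
$b{\left(p,w \right)} = - \frac{32}{3} - p - 2 w$ ($b{\left(p,w \right)} = - (\left(p + w\right) + w) - \frac{32}{3} = - (p + 2 w) - \frac{32}{3} = \left(- p - 2 w\right) - \frac{32}{3} = - \frac{32}{3} - p - 2 w$)
$K{\left(a,Q \right)} = \frac{4}{Q} + \frac{a}{- \frac{26}{3} - a}$ ($K{\left(a,Q \right)} = \frac{a}{- \frac{32}{3} - a - -2} + \frac{4}{Q} = \frac{a}{- \frac{32}{3} - a + 2} + \frac{4}{Q} = \frac{a}{- \frac{26}{3} - a} + \frac{4}{Q} = \frac{4}{Q} + \frac{a}{- \frac{26}{3} - a}$)
$R{\left(f,J \right)} = J f$
$- 4780 R{\left(K{\left(-2,6 \right)},5 \right)} = - 4780 \cdot 5 \left(\frac{4}{6} - - \frac{2}{\frac{26}{3} - 2}\right) = - 4780 \cdot 5 \left(4 \cdot \frac{1}{6} - - \frac{2}{\frac{20}{3}}\right) = - 4780 \cdot 5 \left(\frac{2}{3} - \left(-2\right) \frac{3}{20}\right) = - 4780 \cdot 5 \left(\frac{2}{3} + \frac{3}{10}\right) = - 4780 \cdot 5 \cdot \frac{29}{30} = \left(-4780\right) \frac{29}{6} = - \frac{69310}{3}$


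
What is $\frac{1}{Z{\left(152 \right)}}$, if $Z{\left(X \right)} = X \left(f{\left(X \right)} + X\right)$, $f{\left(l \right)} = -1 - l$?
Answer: $- \frac{1}{152} \approx -0.0065789$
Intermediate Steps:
$Z{\left(X \right)} = - X$ ($Z{\left(X \right)} = X \left(\left(-1 - X\right) + X\right) = X \left(-1\right) = - X$)
$\frac{1}{Z{\left(152 \right)}} = \frac{1}{\left(-1\right) 152} = \frac{1}{-152} = - \frac{1}{152}$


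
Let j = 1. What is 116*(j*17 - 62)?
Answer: -5220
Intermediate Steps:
116*(j*17 - 62) = 116*(1*17 - 62) = 116*(17 - 62) = 116*(-45) = -5220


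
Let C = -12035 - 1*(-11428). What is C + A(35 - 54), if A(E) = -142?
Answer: -749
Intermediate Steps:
C = -607 (C = -12035 + 11428 = -607)
C + A(35 - 54) = -607 - 142 = -749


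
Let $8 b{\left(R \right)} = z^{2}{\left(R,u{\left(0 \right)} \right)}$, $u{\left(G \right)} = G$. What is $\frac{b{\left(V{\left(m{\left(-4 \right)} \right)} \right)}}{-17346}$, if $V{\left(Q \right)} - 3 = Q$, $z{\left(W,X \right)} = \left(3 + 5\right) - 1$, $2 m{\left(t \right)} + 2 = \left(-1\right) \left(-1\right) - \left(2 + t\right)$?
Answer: $- \frac{1}{2832} \approx -0.00035311$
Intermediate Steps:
$m{\left(t \right)} = - \frac{3}{2} - \frac{t}{2}$ ($m{\left(t \right)} = -1 + \frac{\left(-1\right) \left(-1\right) - \left(2 + t\right)}{2} = -1 + \frac{1 - \left(2 + t\right)}{2} = -1 + \frac{-1 - t}{2} = -1 - \left(\frac{1}{2} + \frac{t}{2}\right) = - \frac{3}{2} - \frac{t}{2}$)
$z{\left(W,X \right)} = 7$ ($z{\left(W,X \right)} = 8 - 1 = 7$)
$V{\left(Q \right)} = 3 + Q$
$b{\left(R \right)} = \frac{49}{8}$ ($b{\left(R \right)} = \frac{7^{2}}{8} = \frac{1}{8} \cdot 49 = \frac{49}{8}$)
$\frac{b{\left(V{\left(m{\left(-4 \right)} \right)} \right)}}{-17346} = \frac{49}{8 \left(-17346\right)} = \frac{49}{8} \left(- \frac{1}{17346}\right) = - \frac{1}{2832}$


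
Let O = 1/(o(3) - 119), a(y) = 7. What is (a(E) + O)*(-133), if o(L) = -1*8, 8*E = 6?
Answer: -118104/127 ≈ -929.95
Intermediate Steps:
E = 3/4 (E = (1/8)*6 = 3/4 ≈ 0.75000)
o(L) = -8
O = -1/127 (O = 1/(-8 - 119) = 1/(-127) = -1/127 ≈ -0.0078740)
(a(E) + O)*(-133) = (7 - 1/127)*(-133) = (888/127)*(-133) = -118104/127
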